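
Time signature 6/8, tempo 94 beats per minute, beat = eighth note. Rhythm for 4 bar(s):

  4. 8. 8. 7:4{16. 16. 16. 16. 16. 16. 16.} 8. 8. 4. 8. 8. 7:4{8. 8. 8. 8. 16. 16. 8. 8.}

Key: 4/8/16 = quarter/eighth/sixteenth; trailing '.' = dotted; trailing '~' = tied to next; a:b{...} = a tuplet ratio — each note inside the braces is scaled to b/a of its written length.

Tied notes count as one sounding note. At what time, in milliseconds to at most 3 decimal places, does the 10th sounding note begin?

note 10 onset = 60/7b = 5471.125ms

1. 0.0ms @ 0 + 1914.894ms (3)
2. 1914.894ms @ 3 + 957.447ms (3/2)
3. 2872.34ms @ 9/2 + 957.447ms (3/2)
4. 3829.787ms @ 6 + 273.556ms (3/7)
5. 4103.343ms @ 45/7 + 273.556ms (3/7)
6. 4376.9ms @ 48/7 + 273.556ms (3/7)
7. 4650.456ms @ 51/7 + 273.556ms (3/7)
8. 4924.012ms @ 54/7 + 273.556ms (3/7)
9. 5197.568ms @ 57/7 + 273.556ms (3/7)
10. 5471.125ms @ 60/7 + 273.556ms (3/7)
11. 5744.681ms @ 9 + 957.447ms (3/2)
12. 6702.128ms @ 21/2 + 957.447ms (3/2)
13. 7659.574ms @ 12 + 1914.894ms (3)
14. 9574.468ms @ 15 + 957.447ms (3/2)
15. 10531.915ms @ 33/2 + 957.447ms (3/2)
16. 11489.362ms @ 18 + 547.112ms (6/7)
17. 12036.474ms @ 132/7 + 547.112ms (6/7)
18. 12583.587ms @ 138/7 + 547.112ms (6/7)
19. 13130.699ms @ 144/7 + 547.112ms (6/7)
20. 13677.812ms @ 150/7 + 273.556ms (3/7)
21. 13951.368ms @ 153/7 + 273.556ms (3/7)
22. 14224.924ms @ 156/7 + 547.112ms (6/7)
23. 14772.036ms @ 162/7 + 547.112ms (6/7)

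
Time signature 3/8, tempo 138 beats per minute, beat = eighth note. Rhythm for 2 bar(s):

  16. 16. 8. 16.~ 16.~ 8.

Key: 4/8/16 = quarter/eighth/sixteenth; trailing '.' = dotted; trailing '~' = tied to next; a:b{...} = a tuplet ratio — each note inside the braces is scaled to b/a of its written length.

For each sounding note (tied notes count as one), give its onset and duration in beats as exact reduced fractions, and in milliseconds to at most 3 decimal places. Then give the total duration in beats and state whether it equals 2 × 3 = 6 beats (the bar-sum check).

1) 0.0ms=0b +326.087ms=3/4b
2) 326.087ms=3/4b +326.087ms=3/4b
3) 652.174ms=3/2b +652.174ms=3/2b
4) 1304.348ms=3b +1304.348ms=3b
Σ=6b of 6 (138bpm 3/8) — PASS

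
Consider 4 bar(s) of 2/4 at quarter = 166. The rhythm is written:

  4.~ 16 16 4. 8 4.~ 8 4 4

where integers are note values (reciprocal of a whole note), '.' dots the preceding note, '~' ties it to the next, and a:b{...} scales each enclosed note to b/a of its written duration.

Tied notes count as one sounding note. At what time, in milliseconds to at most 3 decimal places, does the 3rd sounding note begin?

note 3 onset = 2b = 722.892ms

1. 0.0ms @ 0 + 632.53ms (7/4)
2. 632.53ms @ 7/4 + 90.361ms (1/4)
3. 722.892ms @ 2 + 542.169ms (3/2)
4. 1265.06ms @ 7/2 + 180.723ms (1/2)
5. 1445.783ms @ 4 + 722.892ms (2)
6. 2168.675ms @ 6 + 361.446ms (1)
7. 2530.12ms @ 7 + 361.446ms (1)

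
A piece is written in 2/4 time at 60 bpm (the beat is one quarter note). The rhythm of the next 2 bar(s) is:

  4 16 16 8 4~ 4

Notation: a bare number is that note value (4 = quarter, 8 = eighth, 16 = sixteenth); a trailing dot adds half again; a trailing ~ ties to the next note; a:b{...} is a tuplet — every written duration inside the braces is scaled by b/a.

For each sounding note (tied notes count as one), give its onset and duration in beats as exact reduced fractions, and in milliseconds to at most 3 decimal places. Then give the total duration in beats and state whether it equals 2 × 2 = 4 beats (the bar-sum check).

1) 0.0ms=0b +1000.0ms=1b
2) 1000.0ms=1b +250.0ms=1/4b
3) 1250.0ms=5/4b +250.0ms=1/4b
4) 1500.0ms=3/2b +500.0ms=1/2b
5) 2000.0ms=2b +2000.0ms=2b
Σ=4b of 4 (60bpm 2/4) — PASS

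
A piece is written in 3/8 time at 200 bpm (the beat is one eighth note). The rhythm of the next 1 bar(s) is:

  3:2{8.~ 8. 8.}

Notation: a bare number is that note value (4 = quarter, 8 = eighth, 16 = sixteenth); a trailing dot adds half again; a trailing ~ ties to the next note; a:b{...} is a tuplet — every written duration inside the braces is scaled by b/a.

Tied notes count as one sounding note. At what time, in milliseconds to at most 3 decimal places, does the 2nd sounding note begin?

1. 0.0ms @ 0 + 600.0ms (2)
2. 600.0ms @ 2 + 300.0ms (1)

note 2 onset = 2b = 600.0ms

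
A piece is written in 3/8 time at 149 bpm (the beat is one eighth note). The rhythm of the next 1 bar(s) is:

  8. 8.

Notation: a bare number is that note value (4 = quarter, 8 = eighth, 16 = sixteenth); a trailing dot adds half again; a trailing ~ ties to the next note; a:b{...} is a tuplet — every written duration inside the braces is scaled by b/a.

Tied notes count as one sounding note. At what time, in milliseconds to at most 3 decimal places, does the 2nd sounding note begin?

1. 0.0ms @ 0 + 604.027ms (3/2)
2. 604.027ms @ 3/2 + 604.027ms (3/2)

note 2 onset = 3/2b = 604.027ms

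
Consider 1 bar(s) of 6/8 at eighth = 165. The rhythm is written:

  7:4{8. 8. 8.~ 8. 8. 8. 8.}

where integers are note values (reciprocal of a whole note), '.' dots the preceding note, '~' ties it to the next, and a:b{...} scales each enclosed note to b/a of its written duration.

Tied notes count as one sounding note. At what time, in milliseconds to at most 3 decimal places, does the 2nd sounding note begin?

1. 0.0ms @ 0 + 311.688ms (6/7)
2. 311.688ms @ 6/7 + 311.688ms (6/7)
3. 623.377ms @ 12/7 + 623.377ms (12/7)
4. 1246.753ms @ 24/7 + 311.688ms (6/7)
5. 1558.442ms @ 30/7 + 311.688ms (6/7)
6. 1870.13ms @ 36/7 + 311.688ms (6/7)

note 2 onset = 6/7b = 311.688ms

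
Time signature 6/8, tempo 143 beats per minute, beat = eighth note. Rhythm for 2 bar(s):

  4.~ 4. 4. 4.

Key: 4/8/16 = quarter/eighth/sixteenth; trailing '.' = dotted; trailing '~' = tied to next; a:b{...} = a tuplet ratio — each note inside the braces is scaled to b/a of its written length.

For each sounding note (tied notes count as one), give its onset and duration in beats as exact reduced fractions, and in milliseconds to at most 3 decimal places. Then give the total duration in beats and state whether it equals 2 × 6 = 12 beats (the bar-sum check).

1) 0.0ms=0b +2517.483ms=6b
2) 2517.483ms=6b +1258.741ms=3b
3) 3776.224ms=9b +1258.741ms=3b
Σ=12b of 12 (143bpm 6/8) — PASS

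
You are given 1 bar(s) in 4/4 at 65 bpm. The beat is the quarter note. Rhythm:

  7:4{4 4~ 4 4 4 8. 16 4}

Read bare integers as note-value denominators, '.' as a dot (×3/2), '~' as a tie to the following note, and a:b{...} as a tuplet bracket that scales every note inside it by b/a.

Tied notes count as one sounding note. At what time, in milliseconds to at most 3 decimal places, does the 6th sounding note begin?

note 6 onset = 23/7b = 3032.967ms

1. 0.0ms @ 0 + 527.473ms (4/7)
2. 527.473ms @ 4/7 + 1054.945ms (8/7)
3. 1582.418ms @ 12/7 + 527.473ms (4/7)
4. 2109.89ms @ 16/7 + 527.473ms (4/7)
5. 2637.363ms @ 20/7 + 395.604ms (3/7)
6. 3032.967ms @ 23/7 + 131.868ms (1/7)
7. 3164.835ms @ 24/7 + 527.473ms (4/7)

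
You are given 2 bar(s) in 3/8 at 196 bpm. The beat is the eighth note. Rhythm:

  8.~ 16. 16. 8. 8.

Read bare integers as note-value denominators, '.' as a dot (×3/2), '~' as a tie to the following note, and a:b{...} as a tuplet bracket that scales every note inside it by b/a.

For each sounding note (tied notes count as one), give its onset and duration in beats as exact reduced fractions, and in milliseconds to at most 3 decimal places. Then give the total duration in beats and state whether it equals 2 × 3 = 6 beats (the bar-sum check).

1) 0.0ms=0b +688.776ms=9/4b
2) 688.776ms=9/4b +229.592ms=3/4b
3) 918.367ms=3b +459.184ms=3/2b
4) 1377.551ms=9/2b +459.184ms=3/2b
Σ=6b of 6 (196bpm 3/8) — PASS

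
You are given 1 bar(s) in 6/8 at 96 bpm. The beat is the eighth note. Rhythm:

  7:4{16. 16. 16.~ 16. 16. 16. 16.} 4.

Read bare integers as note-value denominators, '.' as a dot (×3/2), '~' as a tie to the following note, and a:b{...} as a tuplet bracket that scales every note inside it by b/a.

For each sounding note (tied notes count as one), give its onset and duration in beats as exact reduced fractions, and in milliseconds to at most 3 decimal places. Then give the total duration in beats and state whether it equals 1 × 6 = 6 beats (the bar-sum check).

1) 0.0ms=0b +267.857ms=3/7b
2) 267.857ms=3/7b +267.857ms=3/7b
3) 535.714ms=6/7b +535.714ms=6/7b
4) 1071.429ms=12/7b +267.857ms=3/7b
5) 1339.286ms=15/7b +267.857ms=3/7b
6) 1607.143ms=18/7b +267.857ms=3/7b
7) 1875.0ms=3b +1875.0ms=3b
Σ=6b of 6 (96bpm 6/8) — PASS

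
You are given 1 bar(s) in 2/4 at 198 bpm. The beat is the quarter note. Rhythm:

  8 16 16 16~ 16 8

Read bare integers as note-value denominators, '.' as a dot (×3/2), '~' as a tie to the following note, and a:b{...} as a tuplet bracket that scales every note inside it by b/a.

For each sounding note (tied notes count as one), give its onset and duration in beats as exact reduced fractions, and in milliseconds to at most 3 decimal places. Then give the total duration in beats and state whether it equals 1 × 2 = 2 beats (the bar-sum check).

1) 0.0ms=0b +151.515ms=1/2b
2) 151.515ms=1/2b +75.758ms=1/4b
3) 227.273ms=3/4b +75.758ms=1/4b
4) 303.03ms=1b +151.515ms=1/2b
5) 454.545ms=3/2b +151.515ms=1/2b
Σ=2b of 2 (198bpm 2/4) — PASS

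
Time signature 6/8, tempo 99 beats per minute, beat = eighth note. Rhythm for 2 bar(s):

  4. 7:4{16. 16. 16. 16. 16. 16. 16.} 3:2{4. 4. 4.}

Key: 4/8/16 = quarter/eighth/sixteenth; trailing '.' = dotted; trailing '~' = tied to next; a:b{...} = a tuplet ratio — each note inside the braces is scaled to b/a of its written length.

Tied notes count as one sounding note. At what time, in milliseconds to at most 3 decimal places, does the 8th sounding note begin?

note 8 onset = 39/7b = 3376.623ms

1. 0.0ms @ 0 + 1818.182ms (3)
2. 1818.182ms @ 3 + 259.74ms (3/7)
3. 2077.922ms @ 24/7 + 259.74ms (3/7)
4. 2337.662ms @ 27/7 + 259.74ms (3/7)
5. 2597.403ms @ 30/7 + 259.74ms (3/7)
6. 2857.143ms @ 33/7 + 259.74ms (3/7)
7. 3116.883ms @ 36/7 + 259.74ms (3/7)
8. 3376.623ms @ 39/7 + 259.74ms (3/7)
9. 3636.364ms @ 6 + 1212.121ms (2)
10. 4848.485ms @ 8 + 1212.121ms (2)
11. 6060.606ms @ 10 + 1212.121ms (2)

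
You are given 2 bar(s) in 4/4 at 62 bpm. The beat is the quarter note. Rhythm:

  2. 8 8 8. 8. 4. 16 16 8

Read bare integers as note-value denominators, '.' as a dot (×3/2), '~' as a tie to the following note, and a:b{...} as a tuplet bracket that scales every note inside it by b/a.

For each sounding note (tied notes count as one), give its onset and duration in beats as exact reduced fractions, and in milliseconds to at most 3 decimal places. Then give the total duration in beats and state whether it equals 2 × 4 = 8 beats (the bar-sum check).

1) 0.0ms=0b +2903.226ms=3b
2) 2903.226ms=3b +483.871ms=1/2b
3) 3387.097ms=7/2b +483.871ms=1/2b
4) 3870.968ms=4b +725.806ms=3/4b
5) 4596.774ms=19/4b +725.806ms=3/4b
6) 5322.581ms=11/2b +1451.613ms=3/2b
7) 6774.194ms=7b +241.935ms=1/4b
8) 7016.129ms=29/4b +241.935ms=1/4b
9) 7258.065ms=15/2b +483.871ms=1/2b
Σ=8b of 8 (62bpm 4/4) — PASS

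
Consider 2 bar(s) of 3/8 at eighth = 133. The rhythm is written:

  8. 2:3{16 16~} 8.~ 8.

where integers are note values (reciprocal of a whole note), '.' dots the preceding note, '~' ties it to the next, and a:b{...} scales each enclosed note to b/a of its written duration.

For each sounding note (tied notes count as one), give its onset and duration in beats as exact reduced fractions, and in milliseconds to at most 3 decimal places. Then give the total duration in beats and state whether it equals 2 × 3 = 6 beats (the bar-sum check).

1) 0.0ms=0b +676.692ms=3/2b
2) 676.692ms=3/2b +338.346ms=3/4b
3) 1015.038ms=9/4b +1691.729ms=15/4b
Σ=6b of 6 (133bpm 3/8) — PASS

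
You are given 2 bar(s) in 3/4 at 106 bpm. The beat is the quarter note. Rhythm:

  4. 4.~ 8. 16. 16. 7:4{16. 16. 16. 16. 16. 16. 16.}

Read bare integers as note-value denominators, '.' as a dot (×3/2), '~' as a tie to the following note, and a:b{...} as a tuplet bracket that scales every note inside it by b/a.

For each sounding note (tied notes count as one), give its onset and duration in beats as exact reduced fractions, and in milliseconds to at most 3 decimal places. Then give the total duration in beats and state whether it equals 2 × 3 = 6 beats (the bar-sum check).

1) 0.0ms=0b +849.057ms=3/2b
2) 849.057ms=3/2b +1273.585ms=9/4b
3) 2122.642ms=15/4b +212.264ms=3/8b
4) 2334.906ms=33/8b +212.264ms=3/8b
5) 2547.17ms=9/2b +121.294ms=3/14b
6) 2668.464ms=33/7b +121.294ms=3/14b
7) 2789.757ms=69/14b +121.294ms=3/14b
8) 2911.051ms=36/7b +121.294ms=3/14b
9) 3032.345ms=75/14b +121.294ms=3/14b
10) 3153.639ms=39/7b +121.294ms=3/14b
11) 3274.933ms=81/14b +121.294ms=3/14b
Σ=6b of 6 (106bpm 3/4) — PASS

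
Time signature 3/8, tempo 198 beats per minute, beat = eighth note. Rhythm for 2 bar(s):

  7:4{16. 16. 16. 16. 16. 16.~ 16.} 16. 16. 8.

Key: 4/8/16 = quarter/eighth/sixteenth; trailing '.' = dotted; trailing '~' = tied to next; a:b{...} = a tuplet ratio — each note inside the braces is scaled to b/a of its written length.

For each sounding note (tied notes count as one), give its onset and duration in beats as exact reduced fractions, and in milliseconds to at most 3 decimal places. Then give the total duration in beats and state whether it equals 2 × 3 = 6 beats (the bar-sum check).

1) 0.0ms=0b +129.87ms=3/7b
2) 129.87ms=3/7b +129.87ms=3/7b
3) 259.74ms=6/7b +129.87ms=3/7b
4) 389.61ms=9/7b +129.87ms=3/7b
5) 519.481ms=12/7b +129.87ms=3/7b
6) 649.351ms=15/7b +259.74ms=6/7b
7) 909.091ms=3b +227.273ms=3/4b
8) 1136.364ms=15/4b +227.273ms=3/4b
9) 1363.636ms=9/2b +454.545ms=3/2b
Σ=6b of 6 (198bpm 3/8) — PASS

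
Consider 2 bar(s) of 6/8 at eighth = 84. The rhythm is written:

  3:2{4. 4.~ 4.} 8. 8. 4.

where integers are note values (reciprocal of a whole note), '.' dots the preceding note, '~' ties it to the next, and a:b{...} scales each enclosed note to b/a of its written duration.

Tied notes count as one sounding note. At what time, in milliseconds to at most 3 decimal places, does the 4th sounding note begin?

note 4 onset = 15/2b = 5357.143ms

1. 0.0ms @ 0 + 1428.571ms (2)
2. 1428.571ms @ 2 + 2857.143ms (4)
3. 4285.714ms @ 6 + 1071.429ms (3/2)
4. 5357.143ms @ 15/2 + 1071.429ms (3/2)
5. 6428.571ms @ 9 + 2142.857ms (3)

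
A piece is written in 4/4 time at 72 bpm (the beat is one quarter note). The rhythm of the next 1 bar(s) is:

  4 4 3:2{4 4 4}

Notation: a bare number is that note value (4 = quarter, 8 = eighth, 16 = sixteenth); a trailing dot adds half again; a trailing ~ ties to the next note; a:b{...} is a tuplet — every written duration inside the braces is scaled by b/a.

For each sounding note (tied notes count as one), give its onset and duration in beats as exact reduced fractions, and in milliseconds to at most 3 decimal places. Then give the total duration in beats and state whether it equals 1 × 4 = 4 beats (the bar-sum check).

1) 0.0ms=0b +833.333ms=1b
2) 833.333ms=1b +833.333ms=1b
3) 1666.667ms=2b +555.556ms=2/3b
4) 2222.222ms=8/3b +555.556ms=2/3b
5) 2777.778ms=10/3b +555.556ms=2/3b
Σ=4b of 4 (72bpm 4/4) — PASS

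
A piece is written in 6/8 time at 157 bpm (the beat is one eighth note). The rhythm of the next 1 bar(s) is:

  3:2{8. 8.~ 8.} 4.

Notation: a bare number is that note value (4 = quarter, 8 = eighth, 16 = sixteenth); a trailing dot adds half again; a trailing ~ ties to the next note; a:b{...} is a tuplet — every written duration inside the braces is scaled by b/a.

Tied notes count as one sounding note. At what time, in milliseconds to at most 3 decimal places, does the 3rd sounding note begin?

note 3 onset = 3b = 1146.497ms

1. 0.0ms @ 0 + 382.166ms (1)
2. 382.166ms @ 1 + 764.331ms (2)
3. 1146.497ms @ 3 + 1146.497ms (3)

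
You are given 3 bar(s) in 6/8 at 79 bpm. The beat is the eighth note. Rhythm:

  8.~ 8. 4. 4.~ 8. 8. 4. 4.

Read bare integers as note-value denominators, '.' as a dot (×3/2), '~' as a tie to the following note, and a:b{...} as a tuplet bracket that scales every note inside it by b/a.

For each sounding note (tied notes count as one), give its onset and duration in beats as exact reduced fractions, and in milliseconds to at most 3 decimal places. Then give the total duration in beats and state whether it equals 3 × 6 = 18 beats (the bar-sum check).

1) 0.0ms=0b +2278.481ms=3b
2) 2278.481ms=3b +2278.481ms=3b
3) 4556.962ms=6b +3417.722ms=9/2b
4) 7974.684ms=21/2b +1139.241ms=3/2b
5) 9113.924ms=12b +2278.481ms=3b
6) 11392.405ms=15b +2278.481ms=3b
Σ=18b of 18 (79bpm 6/8) — PASS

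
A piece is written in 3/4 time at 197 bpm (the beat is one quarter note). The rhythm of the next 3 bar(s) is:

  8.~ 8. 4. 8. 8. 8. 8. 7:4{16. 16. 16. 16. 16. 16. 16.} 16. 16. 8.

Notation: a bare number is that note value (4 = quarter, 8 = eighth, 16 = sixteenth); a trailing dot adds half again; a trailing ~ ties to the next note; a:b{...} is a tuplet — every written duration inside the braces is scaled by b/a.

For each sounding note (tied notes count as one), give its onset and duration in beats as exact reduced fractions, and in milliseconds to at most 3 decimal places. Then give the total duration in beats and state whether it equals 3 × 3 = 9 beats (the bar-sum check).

1) 0.0ms=0b +456.853ms=3/2b
2) 456.853ms=3/2b +456.853ms=3/2b
3) 913.706ms=3b +228.426ms=3/4b
4) 1142.132ms=15/4b +228.426ms=3/4b
5) 1370.558ms=9/2b +228.426ms=3/4b
6) 1598.985ms=21/4b +228.426ms=3/4b
7) 1827.411ms=6b +65.265ms=3/14b
8) 1892.676ms=87/14b +65.265ms=3/14b
9) 1957.941ms=45/7b +65.265ms=3/14b
10) 2023.205ms=93/14b +65.265ms=3/14b
11) 2088.47ms=48/7b +65.265ms=3/14b
12) 2153.735ms=99/14b +65.265ms=3/14b
13) 2218.999ms=51/7b +65.265ms=3/14b
14) 2284.264ms=15/2b +114.213ms=3/8b
15) 2398.477ms=63/8b +114.213ms=3/8b
16) 2512.69ms=33/4b +228.426ms=3/4b
Σ=9b of 9 (197bpm 3/4) — PASS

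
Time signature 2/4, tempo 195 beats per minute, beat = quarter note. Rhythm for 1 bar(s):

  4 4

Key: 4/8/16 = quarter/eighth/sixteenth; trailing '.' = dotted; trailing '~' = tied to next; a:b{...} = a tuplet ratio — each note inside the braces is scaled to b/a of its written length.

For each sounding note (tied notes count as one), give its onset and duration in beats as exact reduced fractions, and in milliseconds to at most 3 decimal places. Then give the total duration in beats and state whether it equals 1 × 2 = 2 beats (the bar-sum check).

1) 0.0ms=0b +307.692ms=1b
2) 307.692ms=1b +307.692ms=1b
Σ=2b of 2 (195bpm 2/4) — PASS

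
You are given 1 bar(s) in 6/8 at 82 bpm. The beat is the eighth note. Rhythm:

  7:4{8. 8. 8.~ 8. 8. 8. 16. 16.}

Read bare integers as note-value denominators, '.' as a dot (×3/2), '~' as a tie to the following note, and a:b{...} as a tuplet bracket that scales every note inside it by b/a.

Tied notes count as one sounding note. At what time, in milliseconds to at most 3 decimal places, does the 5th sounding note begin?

note 5 onset = 30/7b = 3135.889ms

1. 0.0ms @ 0 + 627.178ms (6/7)
2. 627.178ms @ 6/7 + 627.178ms (6/7)
3. 1254.355ms @ 12/7 + 1254.355ms (12/7)
4. 2508.711ms @ 24/7 + 627.178ms (6/7)
5. 3135.889ms @ 30/7 + 627.178ms (6/7)
6. 3763.066ms @ 36/7 + 313.589ms (3/7)
7. 4076.655ms @ 39/7 + 313.589ms (3/7)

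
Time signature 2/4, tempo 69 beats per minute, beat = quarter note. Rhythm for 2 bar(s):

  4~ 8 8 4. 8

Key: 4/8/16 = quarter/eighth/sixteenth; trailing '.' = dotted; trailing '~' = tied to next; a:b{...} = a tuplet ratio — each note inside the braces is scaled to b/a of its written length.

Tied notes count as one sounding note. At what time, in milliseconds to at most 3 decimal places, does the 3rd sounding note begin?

note 3 onset = 2b = 1739.13ms

1. 0.0ms @ 0 + 1304.348ms (3/2)
2. 1304.348ms @ 3/2 + 434.783ms (1/2)
3. 1739.13ms @ 2 + 1304.348ms (3/2)
4. 3043.478ms @ 7/2 + 434.783ms (1/2)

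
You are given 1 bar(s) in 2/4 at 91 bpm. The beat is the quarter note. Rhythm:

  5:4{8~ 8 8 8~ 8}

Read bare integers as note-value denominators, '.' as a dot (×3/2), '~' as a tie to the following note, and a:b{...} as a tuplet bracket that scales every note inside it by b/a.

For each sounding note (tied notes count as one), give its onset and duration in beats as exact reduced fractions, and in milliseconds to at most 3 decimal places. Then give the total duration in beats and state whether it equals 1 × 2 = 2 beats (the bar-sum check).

1) 0.0ms=0b +527.473ms=4/5b
2) 527.473ms=4/5b +263.736ms=2/5b
3) 791.209ms=6/5b +527.473ms=4/5b
Σ=2b of 2 (91bpm 2/4) — PASS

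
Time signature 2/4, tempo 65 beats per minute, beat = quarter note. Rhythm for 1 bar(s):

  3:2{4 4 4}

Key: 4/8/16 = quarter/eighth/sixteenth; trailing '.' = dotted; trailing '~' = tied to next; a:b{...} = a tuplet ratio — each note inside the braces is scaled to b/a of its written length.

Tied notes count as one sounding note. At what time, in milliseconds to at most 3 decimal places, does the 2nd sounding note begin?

note 2 onset = 2/3b = 615.385ms

1. 0.0ms @ 0 + 615.385ms (2/3)
2. 615.385ms @ 2/3 + 615.385ms (2/3)
3. 1230.769ms @ 4/3 + 615.385ms (2/3)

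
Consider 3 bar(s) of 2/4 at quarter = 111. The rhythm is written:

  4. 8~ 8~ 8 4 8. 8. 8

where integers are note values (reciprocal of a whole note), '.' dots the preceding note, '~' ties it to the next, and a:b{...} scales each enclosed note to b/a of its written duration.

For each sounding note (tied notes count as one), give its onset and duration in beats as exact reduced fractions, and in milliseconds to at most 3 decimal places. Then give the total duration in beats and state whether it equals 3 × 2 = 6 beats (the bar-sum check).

1) 0.0ms=0b +810.811ms=3/2b
2) 810.811ms=3/2b +810.811ms=3/2b
3) 1621.622ms=3b +540.541ms=1b
4) 2162.162ms=4b +405.405ms=3/4b
5) 2567.568ms=19/4b +405.405ms=3/4b
6) 2972.973ms=11/2b +270.27ms=1/2b
Σ=6b of 6 (111bpm 2/4) — PASS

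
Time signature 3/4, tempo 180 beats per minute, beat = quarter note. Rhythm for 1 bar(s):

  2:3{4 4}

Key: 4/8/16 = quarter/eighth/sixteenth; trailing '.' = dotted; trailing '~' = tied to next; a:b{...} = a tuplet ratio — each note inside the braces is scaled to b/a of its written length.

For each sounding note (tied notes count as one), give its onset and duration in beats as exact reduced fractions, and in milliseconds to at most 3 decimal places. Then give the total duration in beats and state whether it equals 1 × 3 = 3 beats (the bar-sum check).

1) 0.0ms=0b +500.0ms=3/2b
2) 500.0ms=3/2b +500.0ms=3/2b
Σ=3b of 3 (180bpm 3/4) — PASS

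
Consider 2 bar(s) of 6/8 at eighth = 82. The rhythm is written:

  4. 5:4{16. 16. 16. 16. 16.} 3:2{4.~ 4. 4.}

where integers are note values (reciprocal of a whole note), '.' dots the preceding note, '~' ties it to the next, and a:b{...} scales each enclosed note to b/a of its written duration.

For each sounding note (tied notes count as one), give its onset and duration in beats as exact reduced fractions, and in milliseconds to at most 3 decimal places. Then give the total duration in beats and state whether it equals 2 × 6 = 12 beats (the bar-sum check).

1) 0.0ms=0b +2195.122ms=3b
2) 2195.122ms=3b +439.024ms=3/5b
3) 2634.146ms=18/5b +439.024ms=3/5b
4) 3073.171ms=21/5b +439.024ms=3/5b
5) 3512.195ms=24/5b +439.024ms=3/5b
6) 3951.22ms=27/5b +439.024ms=3/5b
7) 4390.244ms=6b +2926.829ms=4b
8) 7317.073ms=10b +1463.415ms=2b
Σ=12b of 12 (82bpm 6/8) — PASS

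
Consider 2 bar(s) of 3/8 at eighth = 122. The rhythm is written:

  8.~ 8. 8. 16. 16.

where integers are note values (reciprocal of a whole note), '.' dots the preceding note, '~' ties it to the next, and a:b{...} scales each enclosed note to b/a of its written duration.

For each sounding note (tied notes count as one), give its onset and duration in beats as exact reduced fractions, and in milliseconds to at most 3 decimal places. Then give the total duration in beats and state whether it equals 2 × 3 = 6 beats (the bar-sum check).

1) 0.0ms=0b +1475.41ms=3b
2) 1475.41ms=3b +737.705ms=3/2b
3) 2213.115ms=9/2b +368.852ms=3/4b
4) 2581.967ms=21/4b +368.852ms=3/4b
Σ=6b of 6 (122bpm 3/8) — PASS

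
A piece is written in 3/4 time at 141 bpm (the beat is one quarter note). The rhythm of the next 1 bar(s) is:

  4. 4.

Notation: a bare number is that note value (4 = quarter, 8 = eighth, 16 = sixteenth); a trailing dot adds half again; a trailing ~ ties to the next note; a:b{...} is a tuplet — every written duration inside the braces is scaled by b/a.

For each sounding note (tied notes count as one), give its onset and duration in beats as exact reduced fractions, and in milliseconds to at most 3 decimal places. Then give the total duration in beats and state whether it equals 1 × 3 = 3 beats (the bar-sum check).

1) 0.0ms=0b +638.298ms=3/2b
2) 638.298ms=3/2b +638.298ms=3/2b
Σ=3b of 3 (141bpm 3/4) — PASS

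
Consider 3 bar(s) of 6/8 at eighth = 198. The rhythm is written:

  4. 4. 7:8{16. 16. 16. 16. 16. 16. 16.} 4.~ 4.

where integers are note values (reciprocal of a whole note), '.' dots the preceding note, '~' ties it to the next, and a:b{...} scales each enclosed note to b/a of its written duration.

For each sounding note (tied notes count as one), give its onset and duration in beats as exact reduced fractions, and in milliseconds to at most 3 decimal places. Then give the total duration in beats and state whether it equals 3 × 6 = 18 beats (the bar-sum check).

1) 0.0ms=0b +909.091ms=3b
2) 909.091ms=3b +909.091ms=3b
3) 1818.182ms=6b +259.74ms=6/7b
4) 2077.922ms=48/7b +259.74ms=6/7b
5) 2337.662ms=54/7b +259.74ms=6/7b
6) 2597.403ms=60/7b +259.74ms=6/7b
7) 2857.143ms=66/7b +259.74ms=6/7b
8) 3116.883ms=72/7b +259.74ms=6/7b
9) 3376.623ms=78/7b +259.74ms=6/7b
10) 3636.364ms=12b +1818.182ms=6b
Σ=18b of 18 (198bpm 6/8) — PASS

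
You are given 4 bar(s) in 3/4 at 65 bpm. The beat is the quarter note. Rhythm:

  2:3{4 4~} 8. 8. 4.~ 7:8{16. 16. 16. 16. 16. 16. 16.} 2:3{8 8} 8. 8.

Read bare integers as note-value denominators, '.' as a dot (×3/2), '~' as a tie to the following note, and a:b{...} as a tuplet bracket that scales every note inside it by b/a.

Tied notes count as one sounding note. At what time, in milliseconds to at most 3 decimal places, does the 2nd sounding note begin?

1. 0.0ms @ 0 + 1384.615ms (3/2)
2. 1384.615ms @ 3/2 + 2076.923ms (9/4)
3. 3461.538ms @ 15/4 + 692.308ms (3/4)
4. 4153.846ms @ 9/2 + 1780.22ms (27/14)
5. 5934.066ms @ 45/7 + 395.604ms (3/7)
6. 6329.67ms @ 48/7 + 395.604ms (3/7)
7. 6725.275ms @ 51/7 + 395.604ms (3/7)
8. 7120.879ms @ 54/7 + 395.604ms (3/7)
9. 7516.484ms @ 57/7 + 395.604ms (3/7)
10. 7912.088ms @ 60/7 + 395.604ms (3/7)
11. 8307.692ms @ 9 + 692.308ms (3/4)
12. 9000.0ms @ 39/4 + 692.308ms (3/4)
13. 9692.308ms @ 21/2 + 692.308ms (3/4)
14. 10384.615ms @ 45/4 + 692.308ms (3/4)

note 2 onset = 3/2b = 1384.615ms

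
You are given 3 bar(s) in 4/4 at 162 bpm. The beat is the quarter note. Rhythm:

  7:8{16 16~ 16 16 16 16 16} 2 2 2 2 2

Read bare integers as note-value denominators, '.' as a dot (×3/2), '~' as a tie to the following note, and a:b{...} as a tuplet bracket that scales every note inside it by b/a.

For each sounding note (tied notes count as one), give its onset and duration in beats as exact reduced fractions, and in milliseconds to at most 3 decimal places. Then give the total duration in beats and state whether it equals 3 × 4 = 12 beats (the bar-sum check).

1) 0.0ms=0b +105.82ms=2/7b
2) 105.82ms=2/7b +211.64ms=4/7b
3) 317.46ms=6/7b +105.82ms=2/7b
4) 423.28ms=8/7b +105.82ms=2/7b
5) 529.101ms=10/7b +105.82ms=2/7b
6) 634.921ms=12/7b +105.82ms=2/7b
7) 740.741ms=2b +740.741ms=2b
8) 1481.481ms=4b +740.741ms=2b
9) 2222.222ms=6b +740.741ms=2b
10) 2962.963ms=8b +740.741ms=2b
11) 3703.704ms=10b +740.741ms=2b
Σ=12b of 12 (162bpm 4/4) — PASS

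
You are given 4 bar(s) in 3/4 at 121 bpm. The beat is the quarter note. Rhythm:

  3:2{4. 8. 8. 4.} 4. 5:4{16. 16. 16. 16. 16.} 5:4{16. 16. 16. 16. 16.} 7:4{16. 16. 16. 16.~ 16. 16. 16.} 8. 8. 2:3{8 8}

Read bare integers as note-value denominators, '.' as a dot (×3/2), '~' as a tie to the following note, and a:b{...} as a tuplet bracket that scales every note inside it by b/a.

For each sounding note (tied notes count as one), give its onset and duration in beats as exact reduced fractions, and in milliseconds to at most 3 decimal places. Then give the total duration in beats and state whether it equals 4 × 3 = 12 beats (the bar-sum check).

1) 0.0ms=0b +495.868ms=1b
2) 495.868ms=1b +247.934ms=1/2b
3) 743.802ms=3/2b +247.934ms=1/2b
4) 991.736ms=2b +495.868ms=1b
5) 1487.603ms=3b +743.802ms=3/2b
6) 2231.405ms=9/2b +148.76ms=3/10b
7) 2380.165ms=24/5b +148.76ms=3/10b
8) 2528.926ms=51/10b +148.76ms=3/10b
9) 2677.686ms=27/5b +148.76ms=3/10b
10) 2826.446ms=57/10b +148.76ms=3/10b
11) 2975.207ms=6b +148.76ms=3/10b
12) 3123.967ms=63/10b +148.76ms=3/10b
13) 3272.727ms=33/5b +148.76ms=3/10b
14) 3421.488ms=69/10b +148.76ms=3/10b
15) 3570.248ms=36/5b +148.76ms=3/10b
16) 3719.008ms=15/2b +106.257ms=3/14b
17) 3825.266ms=54/7b +106.257ms=3/14b
18) 3931.523ms=111/14b +106.257ms=3/14b
19) 4037.78ms=57/7b +212.515ms=3/7b
20) 4250.295ms=60/7b +106.257ms=3/14b
21) 4356.553ms=123/14b +106.257ms=3/14b
22) 4462.81ms=9b +371.901ms=3/4b
23) 4834.711ms=39/4b +371.901ms=3/4b
24) 5206.612ms=21/2b +371.901ms=3/4b
25) 5578.512ms=45/4b +371.901ms=3/4b
Σ=12b of 12 (121bpm 3/4) — PASS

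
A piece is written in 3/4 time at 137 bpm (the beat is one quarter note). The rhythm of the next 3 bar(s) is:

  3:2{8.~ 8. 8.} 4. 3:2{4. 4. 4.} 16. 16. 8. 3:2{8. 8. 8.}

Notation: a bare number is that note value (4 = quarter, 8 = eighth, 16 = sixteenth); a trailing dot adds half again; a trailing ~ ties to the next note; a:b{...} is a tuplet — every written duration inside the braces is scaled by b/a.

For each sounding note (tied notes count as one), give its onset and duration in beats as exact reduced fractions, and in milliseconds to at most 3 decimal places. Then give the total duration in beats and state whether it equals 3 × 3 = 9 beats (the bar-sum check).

1) 0.0ms=0b +437.956ms=1b
2) 437.956ms=1b +218.978ms=1/2b
3) 656.934ms=3/2b +656.934ms=3/2b
4) 1313.869ms=3b +437.956ms=1b
5) 1751.825ms=4b +437.956ms=1b
6) 2189.781ms=5b +437.956ms=1b
7) 2627.737ms=6b +164.234ms=3/8b
8) 2791.971ms=51/8b +164.234ms=3/8b
9) 2956.204ms=27/4b +328.467ms=3/4b
10) 3284.672ms=15/2b +218.978ms=1/2b
11) 3503.65ms=8b +218.978ms=1/2b
12) 3722.628ms=17/2b +218.978ms=1/2b
Σ=9b of 9 (137bpm 3/4) — PASS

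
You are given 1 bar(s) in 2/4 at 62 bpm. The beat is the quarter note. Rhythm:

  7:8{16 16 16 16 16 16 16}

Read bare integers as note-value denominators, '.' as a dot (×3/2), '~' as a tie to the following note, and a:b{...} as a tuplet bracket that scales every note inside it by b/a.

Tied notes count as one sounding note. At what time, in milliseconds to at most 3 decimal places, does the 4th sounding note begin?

note 4 onset = 6/7b = 829.493ms

1. 0.0ms @ 0 + 276.498ms (2/7)
2. 276.498ms @ 2/7 + 276.498ms (2/7)
3. 552.995ms @ 4/7 + 276.498ms (2/7)
4. 829.493ms @ 6/7 + 276.498ms (2/7)
5. 1105.991ms @ 8/7 + 276.498ms (2/7)
6. 1382.488ms @ 10/7 + 276.498ms (2/7)
7. 1658.986ms @ 12/7 + 276.498ms (2/7)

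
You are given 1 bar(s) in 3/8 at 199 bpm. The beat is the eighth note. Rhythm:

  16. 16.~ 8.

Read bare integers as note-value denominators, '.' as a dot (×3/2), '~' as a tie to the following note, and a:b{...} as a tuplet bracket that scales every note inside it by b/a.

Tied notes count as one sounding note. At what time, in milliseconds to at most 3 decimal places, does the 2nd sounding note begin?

1. 0.0ms @ 0 + 226.131ms (3/4)
2. 226.131ms @ 3/4 + 678.392ms (9/4)

note 2 onset = 3/4b = 226.131ms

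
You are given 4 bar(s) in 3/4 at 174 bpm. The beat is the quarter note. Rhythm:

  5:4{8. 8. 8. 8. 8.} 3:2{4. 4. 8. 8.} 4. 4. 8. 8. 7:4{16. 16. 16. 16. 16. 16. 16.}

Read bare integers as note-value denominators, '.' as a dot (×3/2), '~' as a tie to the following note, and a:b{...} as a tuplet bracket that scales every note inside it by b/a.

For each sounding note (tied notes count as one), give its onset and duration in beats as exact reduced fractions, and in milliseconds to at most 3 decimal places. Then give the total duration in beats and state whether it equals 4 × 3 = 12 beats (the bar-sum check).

1) 0.0ms=0b +206.897ms=3/5b
2) 206.897ms=3/5b +206.897ms=3/5b
3) 413.793ms=6/5b +206.897ms=3/5b
4) 620.69ms=9/5b +206.897ms=3/5b
5) 827.586ms=12/5b +206.897ms=3/5b
6) 1034.483ms=3b +344.828ms=1b
7) 1379.31ms=4b +344.828ms=1b
8) 1724.138ms=5b +172.414ms=1/2b
9) 1896.552ms=11/2b +172.414ms=1/2b
10) 2068.966ms=6b +517.241ms=3/2b
11) 2586.207ms=15/2b +517.241ms=3/2b
12) 3103.448ms=9b +258.621ms=3/4b
13) 3362.069ms=39/4b +258.621ms=3/4b
14) 3620.69ms=21/2b +73.892ms=3/14b
15) 3694.581ms=75/7b +73.892ms=3/14b
16) 3768.473ms=153/14b +73.892ms=3/14b
17) 3842.365ms=78/7b +73.892ms=3/14b
18) 3916.256ms=159/14b +73.892ms=3/14b
19) 3990.148ms=81/7b +73.892ms=3/14b
20) 4064.039ms=165/14b +73.892ms=3/14b
Σ=12b of 12 (174bpm 3/4) — PASS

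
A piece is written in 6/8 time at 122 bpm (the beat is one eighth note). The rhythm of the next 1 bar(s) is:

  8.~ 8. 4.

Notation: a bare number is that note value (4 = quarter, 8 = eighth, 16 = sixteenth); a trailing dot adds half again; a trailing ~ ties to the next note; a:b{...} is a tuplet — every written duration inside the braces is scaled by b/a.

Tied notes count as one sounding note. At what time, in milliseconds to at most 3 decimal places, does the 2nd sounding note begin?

1. 0.0ms @ 0 + 1475.41ms (3)
2. 1475.41ms @ 3 + 1475.41ms (3)

note 2 onset = 3b = 1475.41ms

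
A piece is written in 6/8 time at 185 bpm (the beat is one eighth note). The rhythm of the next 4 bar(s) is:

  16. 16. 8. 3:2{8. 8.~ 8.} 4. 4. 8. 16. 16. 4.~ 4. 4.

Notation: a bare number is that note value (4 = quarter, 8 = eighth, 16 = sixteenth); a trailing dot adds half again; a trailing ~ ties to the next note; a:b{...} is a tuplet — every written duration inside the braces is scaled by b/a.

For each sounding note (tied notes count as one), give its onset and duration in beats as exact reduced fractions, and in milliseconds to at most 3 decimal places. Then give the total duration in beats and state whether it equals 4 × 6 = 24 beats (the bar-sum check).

1) 0.0ms=0b +243.243ms=3/4b
2) 243.243ms=3/4b +243.243ms=3/4b
3) 486.486ms=3/2b +486.486ms=3/2b
4) 972.973ms=3b +324.324ms=1b
5) 1297.297ms=4b +648.649ms=2b
6) 1945.946ms=6b +972.973ms=3b
7) 2918.919ms=9b +972.973ms=3b
8) 3891.892ms=12b +486.486ms=3/2b
9) 4378.378ms=27/2b +243.243ms=3/4b
10) 4621.622ms=57/4b +243.243ms=3/4b
11) 4864.865ms=15b +1945.946ms=6b
12) 6810.811ms=21b +972.973ms=3b
Σ=24b of 24 (185bpm 6/8) — PASS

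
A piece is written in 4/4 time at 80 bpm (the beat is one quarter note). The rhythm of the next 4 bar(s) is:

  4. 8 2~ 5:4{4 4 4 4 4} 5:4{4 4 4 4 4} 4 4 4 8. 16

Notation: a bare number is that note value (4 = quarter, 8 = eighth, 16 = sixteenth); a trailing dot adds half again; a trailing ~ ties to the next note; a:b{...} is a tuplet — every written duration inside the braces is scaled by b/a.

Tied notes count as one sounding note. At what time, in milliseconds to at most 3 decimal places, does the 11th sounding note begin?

note 11 onset = 52/5b = 7800.0ms

1. 0.0ms @ 0 + 1125.0ms (3/2)
2. 1125.0ms @ 3/2 + 375.0ms (1/2)
3. 1500.0ms @ 2 + 2100.0ms (14/5)
4. 3600.0ms @ 24/5 + 600.0ms (4/5)
5. 4200.0ms @ 28/5 + 600.0ms (4/5)
6. 4800.0ms @ 32/5 + 600.0ms (4/5)
7. 5400.0ms @ 36/5 + 600.0ms (4/5)
8. 6000.0ms @ 8 + 600.0ms (4/5)
9. 6600.0ms @ 44/5 + 600.0ms (4/5)
10. 7200.0ms @ 48/5 + 600.0ms (4/5)
11. 7800.0ms @ 52/5 + 600.0ms (4/5)
12. 8400.0ms @ 56/5 + 600.0ms (4/5)
13. 9000.0ms @ 12 + 750.0ms (1)
14. 9750.0ms @ 13 + 750.0ms (1)
15. 10500.0ms @ 14 + 750.0ms (1)
16. 11250.0ms @ 15 + 562.5ms (3/4)
17. 11812.5ms @ 63/4 + 187.5ms (1/4)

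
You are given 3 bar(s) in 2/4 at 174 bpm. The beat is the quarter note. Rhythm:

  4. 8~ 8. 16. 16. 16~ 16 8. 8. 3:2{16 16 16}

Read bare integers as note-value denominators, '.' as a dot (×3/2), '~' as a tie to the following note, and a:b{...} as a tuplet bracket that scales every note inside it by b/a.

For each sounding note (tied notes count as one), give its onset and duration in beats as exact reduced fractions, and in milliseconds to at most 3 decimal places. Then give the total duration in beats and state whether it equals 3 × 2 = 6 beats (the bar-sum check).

1) 0.0ms=0b +517.241ms=3/2b
2) 517.241ms=3/2b +431.034ms=5/4b
3) 948.276ms=11/4b +129.31ms=3/8b
4) 1077.586ms=25/8b +129.31ms=3/8b
5) 1206.897ms=7/2b +172.414ms=1/2b
6) 1379.31ms=4b +258.621ms=3/4b
7) 1637.931ms=19/4b +258.621ms=3/4b
8) 1896.552ms=11/2b +57.471ms=1/6b
9) 1954.023ms=17/3b +57.471ms=1/6b
10) 2011.494ms=35/6b +57.471ms=1/6b
Σ=6b of 6 (174bpm 2/4) — PASS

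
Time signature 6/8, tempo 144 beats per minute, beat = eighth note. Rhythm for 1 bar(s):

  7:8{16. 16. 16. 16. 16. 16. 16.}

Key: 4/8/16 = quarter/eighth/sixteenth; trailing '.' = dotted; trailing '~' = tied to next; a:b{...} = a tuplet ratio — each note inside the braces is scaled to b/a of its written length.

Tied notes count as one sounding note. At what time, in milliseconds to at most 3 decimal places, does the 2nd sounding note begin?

1. 0.0ms @ 0 + 357.143ms (6/7)
2. 357.143ms @ 6/7 + 357.143ms (6/7)
3. 714.286ms @ 12/7 + 357.143ms (6/7)
4. 1071.429ms @ 18/7 + 357.143ms (6/7)
5. 1428.571ms @ 24/7 + 357.143ms (6/7)
6. 1785.714ms @ 30/7 + 357.143ms (6/7)
7. 2142.857ms @ 36/7 + 357.143ms (6/7)

note 2 onset = 6/7b = 357.143ms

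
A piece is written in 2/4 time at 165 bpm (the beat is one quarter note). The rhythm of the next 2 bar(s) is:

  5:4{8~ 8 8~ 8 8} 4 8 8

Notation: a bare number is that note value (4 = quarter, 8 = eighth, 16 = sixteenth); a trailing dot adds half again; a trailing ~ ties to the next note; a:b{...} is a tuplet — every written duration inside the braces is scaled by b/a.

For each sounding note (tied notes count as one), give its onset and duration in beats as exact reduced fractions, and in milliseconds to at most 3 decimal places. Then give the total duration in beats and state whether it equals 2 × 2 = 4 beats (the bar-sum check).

1) 0.0ms=0b +290.909ms=4/5b
2) 290.909ms=4/5b +290.909ms=4/5b
3) 581.818ms=8/5b +145.455ms=2/5b
4) 727.273ms=2b +363.636ms=1b
5) 1090.909ms=3b +181.818ms=1/2b
6) 1272.727ms=7/2b +181.818ms=1/2b
Σ=4b of 4 (165bpm 2/4) — PASS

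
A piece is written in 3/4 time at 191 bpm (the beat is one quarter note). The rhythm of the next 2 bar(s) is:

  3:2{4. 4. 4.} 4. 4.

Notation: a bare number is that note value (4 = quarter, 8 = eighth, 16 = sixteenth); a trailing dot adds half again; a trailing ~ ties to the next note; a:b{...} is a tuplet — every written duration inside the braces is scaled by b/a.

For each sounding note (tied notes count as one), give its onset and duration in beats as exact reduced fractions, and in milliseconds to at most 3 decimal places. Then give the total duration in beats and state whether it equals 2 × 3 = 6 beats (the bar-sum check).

1) 0.0ms=0b +314.136ms=1b
2) 314.136ms=1b +314.136ms=1b
3) 628.272ms=2b +314.136ms=1b
4) 942.408ms=3b +471.204ms=3/2b
5) 1413.613ms=9/2b +471.204ms=3/2b
Σ=6b of 6 (191bpm 3/4) — PASS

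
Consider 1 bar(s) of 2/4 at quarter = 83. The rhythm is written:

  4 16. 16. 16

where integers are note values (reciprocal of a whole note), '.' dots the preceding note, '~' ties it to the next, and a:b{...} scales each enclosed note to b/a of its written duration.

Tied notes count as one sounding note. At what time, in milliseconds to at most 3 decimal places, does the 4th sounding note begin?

note 4 onset = 7/4b = 1265.06ms

1. 0.0ms @ 0 + 722.892ms (1)
2. 722.892ms @ 1 + 271.084ms (3/8)
3. 993.976ms @ 11/8 + 271.084ms (3/8)
4. 1265.06ms @ 7/4 + 180.723ms (1/4)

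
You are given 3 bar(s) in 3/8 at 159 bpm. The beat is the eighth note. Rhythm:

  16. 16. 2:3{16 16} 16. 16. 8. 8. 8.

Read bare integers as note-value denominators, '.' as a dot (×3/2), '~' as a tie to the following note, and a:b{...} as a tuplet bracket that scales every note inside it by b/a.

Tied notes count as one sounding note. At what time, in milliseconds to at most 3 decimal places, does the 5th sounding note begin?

note 5 onset = 3b = 1132.075ms

1. 0.0ms @ 0 + 283.019ms (3/4)
2. 283.019ms @ 3/4 + 283.019ms (3/4)
3. 566.038ms @ 3/2 + 283.019ms (3/4)
4. 849.057ms @ 9/4 + 283.019ms (3/4)
5. 1132.075ms @ 3 + 283.019ms (3/4)
6. 1415.094ms @ 15/4 + 283.019ms (3/4)
7. 1698.113ms @ 9/2 + 566.038ms (3/2)
8. 2264.151ms @ 6 + 566.038ms (3/2)
9. 2830.189ms @ 15/2 + 566.038ms (3/2)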